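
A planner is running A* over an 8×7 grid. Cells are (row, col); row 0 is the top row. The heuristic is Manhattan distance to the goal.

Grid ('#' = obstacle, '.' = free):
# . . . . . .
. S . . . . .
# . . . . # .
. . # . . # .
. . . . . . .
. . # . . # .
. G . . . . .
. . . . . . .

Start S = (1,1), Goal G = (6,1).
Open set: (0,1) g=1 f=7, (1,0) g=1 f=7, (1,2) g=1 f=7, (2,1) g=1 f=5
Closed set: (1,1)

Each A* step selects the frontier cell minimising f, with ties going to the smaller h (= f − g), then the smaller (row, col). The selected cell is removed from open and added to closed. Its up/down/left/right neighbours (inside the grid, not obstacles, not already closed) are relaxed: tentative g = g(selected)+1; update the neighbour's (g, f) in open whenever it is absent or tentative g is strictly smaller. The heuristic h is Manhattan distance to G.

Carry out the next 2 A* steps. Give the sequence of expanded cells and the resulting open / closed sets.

order=[(2,1) → (3,1)]; open=[(0,1) g=1 f=7, (1,0) g=1 f=7, (1,2) g=1 f=7, (2,2) g=2 f=7, (3,0) g=3 f=7, (4,1) g=3 f=5]; closed=[(1,1), (2,1), (3,1)]

step 1: expand (2,1) (f=5, h=4) → closed; open now [(0,1) g=1 f=7, (1,0) g=1 f=7, (1,2) g=1 f=7, (2,2) g=2 f=7, (3,1) g=2 f=5]
step 2: expand (3,1) (f=5, h=3) → closed; open now [(0,1) g=1 f=7, (1,0) g=1 f=7, (1,2) g=1 f=7, (2,2) g=2 f=7, (3,0) g=3 f=7, (4,1) g=3 f=5]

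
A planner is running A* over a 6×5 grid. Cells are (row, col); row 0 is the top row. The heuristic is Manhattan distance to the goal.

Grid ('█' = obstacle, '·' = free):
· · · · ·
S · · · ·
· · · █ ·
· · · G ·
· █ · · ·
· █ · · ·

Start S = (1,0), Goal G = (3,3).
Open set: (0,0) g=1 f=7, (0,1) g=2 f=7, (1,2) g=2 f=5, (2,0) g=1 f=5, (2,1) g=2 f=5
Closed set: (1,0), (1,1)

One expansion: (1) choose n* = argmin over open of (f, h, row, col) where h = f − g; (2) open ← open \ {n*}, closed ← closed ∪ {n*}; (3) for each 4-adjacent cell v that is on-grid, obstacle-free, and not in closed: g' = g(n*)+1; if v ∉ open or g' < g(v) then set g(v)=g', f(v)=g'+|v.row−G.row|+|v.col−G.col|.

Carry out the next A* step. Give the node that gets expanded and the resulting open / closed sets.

expanded=(1,2); open=[(0,0) g=1 f=7, (0,1) g=2 f=7, (0,2) g=3 f=7, (1,3) g=3 f=5, (2,0) g=1 f=5, (2,1) g=2 f=5, (2,2) g=3 f=5]; closed=[(1,0), (1,1), (1,2)]

step 1: expand (1,2) (f=5, h=3) → closed; open now [(0,0) g=1 f=7, (0,1) g=2 f=7, (0,2) g=3 f=7, (1,3) g=3 f=5, (2,0) g=1 f=5, (2,1) g=2 f=5, (2,2) g=3 f=5]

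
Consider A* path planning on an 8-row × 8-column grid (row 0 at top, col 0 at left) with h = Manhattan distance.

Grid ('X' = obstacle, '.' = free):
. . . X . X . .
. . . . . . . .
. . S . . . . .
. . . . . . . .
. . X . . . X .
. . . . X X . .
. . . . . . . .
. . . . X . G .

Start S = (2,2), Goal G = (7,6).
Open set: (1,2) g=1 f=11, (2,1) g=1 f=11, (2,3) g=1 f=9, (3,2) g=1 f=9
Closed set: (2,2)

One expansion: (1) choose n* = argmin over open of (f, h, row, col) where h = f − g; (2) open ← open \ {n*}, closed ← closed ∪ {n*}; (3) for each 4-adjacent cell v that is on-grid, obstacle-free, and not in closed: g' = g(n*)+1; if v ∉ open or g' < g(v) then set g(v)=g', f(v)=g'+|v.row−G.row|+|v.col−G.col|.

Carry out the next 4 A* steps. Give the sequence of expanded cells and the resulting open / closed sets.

step 1: expand (2,3) (f=9, h=8) → closed; open now [(1,2) g=1 f=11, (1,3) g=2 f=11, (2,1) g=1 f=11, (2,4) g=2 f=9, (3,2) g=1 f=9, (3,3) g=2 f=9]
step 2: expand (2,4) (f=9, h=7) → closed; open now [(1,2) g=1 f=11, (1,3) g=2 f=11, (1,4) g=3 f=11, (2,1) g=1 f=11, (2,5) g=3 f=9, (3,2) g=1 f=9, (3,3) g=2 f=9, (3,4) g=3 f=9]
step 3: expand (2,5) (f=9, h=6) → closed; open now [(1,2) g=1 f=11, (1,3) g=2 f=11, (1,4) g=3 f=11, (1,5) g=4 f=11, (2,1) g=1 f=11, (2,6) g=4 f=9, (3,2) g=1 f=9, (3,3) g=2 f=9, (3,4) g=3 f=9, (3,5) g=4 f=9]
step 4: expand (2,6) (f=9, h=5) → closed; open now [(1,2) g=1 f=11, (1,3) g=2 f=11, (1,4) g=3 f=11, (1,5) g=4 f=11, (1,6) g=5 f=11, (2,1) g=1 f=11, (2,7) g=5 f=11, (3,2) g=1 f=9, (3,3) g=2 f=9, (3,4) g=3 f=9, (3,5) g=4 f=9, (3,6) g=5 f=9]

order=[(2,3) → (2,4) → (2,5) → (2,6)]; open=[(1,2) g=1 f=11, (1,3) g=2 f=11, (1,4) g=3 f=11, (1,5) g=4 f=11, (1,6) g=5 f=11, (2,1) g=1 f=11, (2,7) g=5 f=11, (3,2) g=1 f=9, (3,3) g=2 f=9, (3,4) g=3 f=9, (3,5) g=4 f=9, (3,6) g=5 f=9]; closed=[(2,2), (2,3), (2,4), (2,5), (2,6)]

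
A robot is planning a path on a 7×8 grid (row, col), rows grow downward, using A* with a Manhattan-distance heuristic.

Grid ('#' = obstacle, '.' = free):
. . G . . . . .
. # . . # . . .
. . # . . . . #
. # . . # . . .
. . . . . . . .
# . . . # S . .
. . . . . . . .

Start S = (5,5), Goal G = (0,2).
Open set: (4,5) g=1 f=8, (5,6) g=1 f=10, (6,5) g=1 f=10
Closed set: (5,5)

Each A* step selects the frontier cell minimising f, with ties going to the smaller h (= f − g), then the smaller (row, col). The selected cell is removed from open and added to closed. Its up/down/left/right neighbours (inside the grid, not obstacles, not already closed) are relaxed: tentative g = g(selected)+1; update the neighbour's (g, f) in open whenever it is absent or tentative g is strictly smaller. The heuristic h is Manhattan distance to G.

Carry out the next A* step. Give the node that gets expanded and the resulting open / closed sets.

expanded=(4,5); open=[(3,5) g=2 f=8, (4,4) g=2 f=8, (4,6) g=2 f=10, (5,6) g=1 f=10, (6,5) g=1 f=10]; closed=[(4,5), (5,5)]

step 1: expand (4,5) (f=8, h=7) → closed; open now [(3,5) g=2 f=8, (4,4) g=2 f=8, (4,6) g=2 f=10, (5,6) g=1 f=10, (6,5) g=1 f=10]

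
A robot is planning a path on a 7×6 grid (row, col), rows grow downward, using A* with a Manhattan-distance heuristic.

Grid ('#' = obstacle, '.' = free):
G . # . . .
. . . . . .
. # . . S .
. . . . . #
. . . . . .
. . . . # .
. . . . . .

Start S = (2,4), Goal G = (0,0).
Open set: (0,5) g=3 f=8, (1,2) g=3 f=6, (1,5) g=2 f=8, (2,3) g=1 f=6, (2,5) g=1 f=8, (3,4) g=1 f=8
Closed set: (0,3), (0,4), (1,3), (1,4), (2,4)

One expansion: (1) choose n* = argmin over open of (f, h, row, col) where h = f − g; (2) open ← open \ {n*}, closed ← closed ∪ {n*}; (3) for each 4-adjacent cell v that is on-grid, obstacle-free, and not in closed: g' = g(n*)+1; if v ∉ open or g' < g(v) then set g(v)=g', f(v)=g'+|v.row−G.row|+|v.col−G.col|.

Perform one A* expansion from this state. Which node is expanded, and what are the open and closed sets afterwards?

step 1: expand (1,2) (f=6, h=3) → closed; open now [(0,5) g=3 f=8, (1,1) g=4 f=6, (1,5) g=2 f=8, (2,2) g=4 f=8, (2,3) g=1 f=6, (2,5) g=1 f=8, (3,4) g=1 f=8]

expanded=(1,2); open=[(0,5) g=3 f=8, (1,1) g=4 f=6, (1,5) g=2 f=8, (2,2) g=4 f=8, (2,3) g=1 f=6, (2,5) g=1 f=8, (3,4) g=1 f=8]; closed=[(0,3), (0,4), (1,2), (1,3), (1,4), (2,4)]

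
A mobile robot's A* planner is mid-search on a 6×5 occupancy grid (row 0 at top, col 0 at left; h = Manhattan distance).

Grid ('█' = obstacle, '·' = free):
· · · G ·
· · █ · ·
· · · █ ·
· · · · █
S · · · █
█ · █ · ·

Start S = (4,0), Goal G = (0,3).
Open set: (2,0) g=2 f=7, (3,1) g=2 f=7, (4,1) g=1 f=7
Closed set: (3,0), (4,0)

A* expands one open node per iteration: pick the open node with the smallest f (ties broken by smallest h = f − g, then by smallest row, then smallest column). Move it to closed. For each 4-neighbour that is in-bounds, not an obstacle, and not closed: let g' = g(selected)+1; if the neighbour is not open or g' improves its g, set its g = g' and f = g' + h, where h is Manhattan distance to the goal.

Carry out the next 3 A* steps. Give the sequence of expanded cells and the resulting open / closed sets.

step 1: expand (2,0) (f=7, h=5) → closed; open now [(1,0) g=3 f=7, (2,1) g=3 f=7, (3,1) g=2 f=7, (4,1) g=1 f=7]
step 2: expand (1,0) (f=7, h=4) → closed; open now [(0,0) g=4 f=7, (1,1) g=4 f=7, (2,1) g=3 f=7, (3,1) g=2 f=7, (4,1) g=1 f=7]
step 3: expand (0,0) (f=7, h=3) → closed; open now [(0,1) g=5 f=7, (1,1) g=4 f=7, (2,1) g=3 f=7, (3,1) g=2 f=7, (4,1) g=1 f=7]

order=[(2,0) → (1,0) → (0,0)]; open=[(0,1) g=5 f=7, (1,1) g=4 f=7, (2,1) g=3 f=7, (3,1) g=2 f=7, (4,1) g=1 f=7]; closed=[(0,0), (1,0), (2,0), (3,0), (4,0)]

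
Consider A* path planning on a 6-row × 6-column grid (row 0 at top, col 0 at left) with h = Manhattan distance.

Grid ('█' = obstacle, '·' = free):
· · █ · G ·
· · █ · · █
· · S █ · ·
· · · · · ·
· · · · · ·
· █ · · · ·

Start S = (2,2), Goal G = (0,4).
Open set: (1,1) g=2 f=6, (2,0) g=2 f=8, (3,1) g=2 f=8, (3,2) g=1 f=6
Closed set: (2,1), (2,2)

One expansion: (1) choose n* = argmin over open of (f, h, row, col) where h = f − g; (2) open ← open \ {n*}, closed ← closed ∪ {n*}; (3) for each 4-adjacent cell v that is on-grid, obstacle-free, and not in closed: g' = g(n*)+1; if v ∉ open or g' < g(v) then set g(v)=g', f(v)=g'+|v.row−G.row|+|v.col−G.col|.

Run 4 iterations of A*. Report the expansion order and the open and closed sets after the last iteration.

step 1: expand (1,1) (f=6, h=4) → closed; open now [(0,1) g=3 f=6, (1,0) g=3 f=8, (2,0) g=2 f=8, (3,1) g=2 f=8, (3,2) g=1 f=6]
step 2: expand (0,1) (f=6, h=3) → closed; open now [(0,0) g=4 f=8, (1,0) g=3 f=8, (2,0) g=2 f=8, (3,1) g=2 f=8, (3,2) g=1 f=6]
step 3: expand (3,2) (f=6, h=5) → closed; open now [(0,0) g=4 f=8, (1,0) g=3 f=8, (2,0) g=2 f=8, (3,1) g=2 f=8, (3,3) g=2 f=6, (4,2) g=2 f=8]
step 4: expand (3,3) (f=6, h=4) → closed; open now [(0,0) g=4 f=8, (1,0) g=3 f=8, (2,0) g=2 f=8, (3,1) g=2 f=8, (3,4) g=3 f=6, (4,2) g=2 f=8, (4,3) g=3 f=8]

order=[(1,1) → (0,1) → (3,2) → (3,3)]; open=[(0,0) g=4 f=8, (1,0) g=3 f=8, (2,0) g=2 f=8, (3,1) g=2 f=8, (3,4) g=3 f=6, (4,2) g=2 f=8, (4,3) g=3 f=8]; closed=[(0,1), (1,1), (2,1), (2,2), (3,2), (3,3)]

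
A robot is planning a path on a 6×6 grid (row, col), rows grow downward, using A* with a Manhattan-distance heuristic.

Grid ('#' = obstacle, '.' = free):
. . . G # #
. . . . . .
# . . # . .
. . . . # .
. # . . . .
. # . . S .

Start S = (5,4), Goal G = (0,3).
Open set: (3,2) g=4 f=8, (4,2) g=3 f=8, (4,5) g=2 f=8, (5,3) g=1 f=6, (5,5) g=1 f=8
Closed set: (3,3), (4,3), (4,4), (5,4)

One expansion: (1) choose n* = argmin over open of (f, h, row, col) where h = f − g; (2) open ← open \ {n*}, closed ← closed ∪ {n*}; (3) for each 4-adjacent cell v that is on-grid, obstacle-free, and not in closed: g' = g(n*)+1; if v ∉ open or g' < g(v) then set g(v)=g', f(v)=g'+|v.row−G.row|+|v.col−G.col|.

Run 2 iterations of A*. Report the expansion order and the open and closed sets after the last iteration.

step 1: expand (5,3) (f=6, h=5) → closed; open now [(3,2) g=4 f=8, (4,2) g=3 f=8, (4,5) g=2 f=8, (5,2) g=2 f=8, (5,5) g=1 f=8]
step 2: expand (3,2) (f=8, h=4) → closed; open now [(2,2) g=5 f=8, (3,1) g=5 f=10, (4,2) g=3 f=8, (4,5) g=2 f=8, (5,2) g=2 f=8, (5,5) g=1 f=8]

order=[(5,3) → (3,2)]; open=[(2,2) g=5 f=8, (3,1) g=5 f=10, (4,2) g=3 f=8, (4,5) g=2 f=8, (5,2) g=2 f=8, (5,5) g=1 f=8]; closed=[(3,2), (3,3), (4,3), (4,4), (5,3), (5,4)]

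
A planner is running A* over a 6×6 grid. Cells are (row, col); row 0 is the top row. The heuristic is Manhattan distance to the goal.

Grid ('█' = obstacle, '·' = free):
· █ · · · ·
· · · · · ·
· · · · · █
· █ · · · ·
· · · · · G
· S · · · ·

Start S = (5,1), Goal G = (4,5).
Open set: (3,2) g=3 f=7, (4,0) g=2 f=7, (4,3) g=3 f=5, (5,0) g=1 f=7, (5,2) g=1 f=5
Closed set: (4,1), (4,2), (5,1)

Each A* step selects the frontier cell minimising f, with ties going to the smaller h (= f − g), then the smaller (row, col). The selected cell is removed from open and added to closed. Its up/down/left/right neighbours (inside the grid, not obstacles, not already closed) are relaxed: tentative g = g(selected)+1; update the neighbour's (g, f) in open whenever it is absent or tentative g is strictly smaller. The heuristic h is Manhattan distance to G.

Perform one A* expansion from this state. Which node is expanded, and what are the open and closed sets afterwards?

expanded=(4,3); open=[(3,2) g=3 f=7, (3,3) g=4 f=7, (4,0) g=2 f=7, (4,4) g=4 f=5, (5,0) g=1 f=7, (5,2) g=1 f=5, (5,3) g=4 f=7]; closed=[(4,1), (4,2), (4,3), (5,1)]

step 1: expand (4,3) (f=5, h=2) → closed; open now [(3,2) g=3 f=7, (3,3) g=4 f=7, (4,0) g=2 f=7, (4,4) g=4 f=5, (5,0) g=1 f=7, (5,2) g=1 f=5, (5,3) g=4 f=7]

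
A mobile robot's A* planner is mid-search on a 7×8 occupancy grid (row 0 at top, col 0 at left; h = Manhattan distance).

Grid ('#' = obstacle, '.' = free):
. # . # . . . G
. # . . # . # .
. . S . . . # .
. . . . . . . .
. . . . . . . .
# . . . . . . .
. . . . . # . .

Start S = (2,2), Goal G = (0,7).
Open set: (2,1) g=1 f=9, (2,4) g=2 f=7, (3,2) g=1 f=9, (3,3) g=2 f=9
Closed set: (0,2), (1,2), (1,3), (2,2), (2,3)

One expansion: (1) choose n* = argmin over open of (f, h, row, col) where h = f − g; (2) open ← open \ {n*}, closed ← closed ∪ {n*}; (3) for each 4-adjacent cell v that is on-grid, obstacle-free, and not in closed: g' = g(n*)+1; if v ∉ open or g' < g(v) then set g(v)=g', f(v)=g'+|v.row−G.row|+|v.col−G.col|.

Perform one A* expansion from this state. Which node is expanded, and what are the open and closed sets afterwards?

step 1: expand (2,4) (f=7, h=5) → closed; open now [(2,1) g=1 f=9, (2,5) g=3 f=7, (3,2) g=1 f=9, (3,3) g=2 f=9, (3,4) g=3 f=9]

expanded=(2,4); open=[(2,1) g=1 f=9, (2,5) g=3 f=7, (3,2) g=1 f=9, (3,3) g=2 f=9, (3,4) g=3 f=9]; closed=[(0,2), (1,2), (1,3), (2,2), (2,3), (2,4)]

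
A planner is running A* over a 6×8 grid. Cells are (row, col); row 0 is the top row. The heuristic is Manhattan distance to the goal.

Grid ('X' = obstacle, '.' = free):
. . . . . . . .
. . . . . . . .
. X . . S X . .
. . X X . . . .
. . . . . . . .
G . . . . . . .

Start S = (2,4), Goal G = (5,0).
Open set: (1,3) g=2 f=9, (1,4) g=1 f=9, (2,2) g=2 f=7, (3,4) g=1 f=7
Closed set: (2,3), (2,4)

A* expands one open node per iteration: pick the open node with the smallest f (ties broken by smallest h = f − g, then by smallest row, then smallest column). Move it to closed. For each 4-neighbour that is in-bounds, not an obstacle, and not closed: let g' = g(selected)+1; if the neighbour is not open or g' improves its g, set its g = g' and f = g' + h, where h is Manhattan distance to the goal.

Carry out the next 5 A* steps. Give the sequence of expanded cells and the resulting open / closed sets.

order=[(2,2) → (3,4) → (4,4) → (4,3) → (4,2)]; open=[(1,2) g=3 f=9, (1,3) g=2 f=9, (1,4) g=1 f=9, (3,5) g=2 f=9, (4,1) g=5 f=7, (4,5) g=3 f=9, (5,2) g=5 f=7, (5,3) g=4 f=7, (5,4) g=3 f=7]; closed=[(2,2), (2,3), (2,4), (3,4), (4,2), (4,3), (4,4)]

step 1: expand (2,2) (f=7, h=5) → closed; open now [(1,2) g=3 f=9, (1,3) g=2 f=9, (1,4) g=1 f=9, (3,4) g=1 f=7]
step 2: expand (3,4) (f=7, h=6) → closed; open now [(1,2) g=3 f=9, (1,3) g=2 f=9, (1,4) g=1 f=9, (3,5) g=2 f=9, (4,4) g=2 f=7]
step 3: expand (4,4) (f=7, h=5) → closed; open now [(1,2) g=3 f=9, (1,3) g=2 f=9, (1,4) g=1 f=9, (3,5) g=2 f=9, (4,3) g=3 f=7, (4,5) g=3 f=9, (5,4) g=3 f=7]
step 4: expand (4,3) (f=7, h=4) → closed; open now [(1,2) g=3 f=9, (1,3) g=2 f=9, (1,4) g=1 f=9, (3,5) g=2 f=9, (4,2) g=4 f=7, (4,5) g=3 f=9, (5,3) g=4 f=7, (5,4) g=3 f=7]
step 5: expand (4,2) (f=7, h=3) → closed; open now [(1,2) g=3 f=9, (1,3) g=2 f=9, (1,4) g=1 f=9, (3,5) g=2 f=9, (4,1) g=5 f=7, (4,5) g=3 f=9, (5,2) g=5 f=7, (5,3) g=4 f=7, (5,4) g=3 f=7]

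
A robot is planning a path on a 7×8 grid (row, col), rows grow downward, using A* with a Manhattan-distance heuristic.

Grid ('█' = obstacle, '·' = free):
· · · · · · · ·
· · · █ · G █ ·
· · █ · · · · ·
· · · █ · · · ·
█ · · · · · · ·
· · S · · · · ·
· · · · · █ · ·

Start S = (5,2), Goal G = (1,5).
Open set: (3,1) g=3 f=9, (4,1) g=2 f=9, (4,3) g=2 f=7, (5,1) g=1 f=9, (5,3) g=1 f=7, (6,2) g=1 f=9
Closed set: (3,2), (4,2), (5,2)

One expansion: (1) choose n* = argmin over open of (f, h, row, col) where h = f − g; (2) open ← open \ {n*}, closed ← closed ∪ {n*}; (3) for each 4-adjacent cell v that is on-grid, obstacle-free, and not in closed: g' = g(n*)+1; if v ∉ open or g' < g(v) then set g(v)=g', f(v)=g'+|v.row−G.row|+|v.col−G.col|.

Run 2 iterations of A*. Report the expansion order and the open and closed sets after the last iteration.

step 1: expand (4,3) (f=7, h=5) → closed; open now [(3,1) g=3 f=9, (4,1) g=2 f=9, (4,4) g=3 f=7, (5,1) g=1 f=9, (5,3) g=1 f=7, (6,2) g=1 f=9]
step 2: expand (4,4) (f=7, h=4) → closed; open now [(3,1) g=3 f=9, (3,4) g=4 f=7, (4,1) g=2 f=9, (4,5) g=4 f=7, (5,1) g=1 f=9, (5,3) g=1 f=7, (5,4) g=4 f=9, (6,2) g=1 f=9]

order=[(4,3) → (4,4)]; open=[(3,1) g=3 f=9, (3,4) g=4 f=7, (4,1) g=2 f=9, (4,5) g=4 f=7, (5,1) g=1 f=9, (5,3) g=1 f=7, (5,4) g=4 f=9, (6,2) g=1 f=9]; closed=[(3,2), (4,2), (4,3), (4,4), (5,2)]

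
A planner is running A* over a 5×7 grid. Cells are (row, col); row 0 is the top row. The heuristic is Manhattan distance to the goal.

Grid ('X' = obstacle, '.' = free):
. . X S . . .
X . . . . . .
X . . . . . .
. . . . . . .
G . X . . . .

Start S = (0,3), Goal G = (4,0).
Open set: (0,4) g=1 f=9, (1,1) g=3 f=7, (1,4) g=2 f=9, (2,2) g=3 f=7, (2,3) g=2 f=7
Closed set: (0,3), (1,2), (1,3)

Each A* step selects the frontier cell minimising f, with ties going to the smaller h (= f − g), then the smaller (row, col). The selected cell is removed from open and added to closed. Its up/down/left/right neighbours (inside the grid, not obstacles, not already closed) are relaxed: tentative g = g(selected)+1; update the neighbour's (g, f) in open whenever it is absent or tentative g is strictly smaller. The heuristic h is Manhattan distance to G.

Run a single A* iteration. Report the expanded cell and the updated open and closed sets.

expanded=(1,1); open=[(0,1) g=4 f=9, (0,4) g=1 f=9, (1,4) g=2 f=9, (2,1) g=4 f=7, (2,2) g=3 f=7, (2,3) g=2 f=7]; closed=[(0,3), (1,1), (1,2), (1,3)]

step 1: expand (1,1) (f=7, h=4) → closed; open now [(0,1) g=4 f=9, (0,4) g=1 f=9, (1,4) g=2 f=9, (2,1) g=4 f=7, (2,2) g=3 f=7, (2,3) g=2 f=7]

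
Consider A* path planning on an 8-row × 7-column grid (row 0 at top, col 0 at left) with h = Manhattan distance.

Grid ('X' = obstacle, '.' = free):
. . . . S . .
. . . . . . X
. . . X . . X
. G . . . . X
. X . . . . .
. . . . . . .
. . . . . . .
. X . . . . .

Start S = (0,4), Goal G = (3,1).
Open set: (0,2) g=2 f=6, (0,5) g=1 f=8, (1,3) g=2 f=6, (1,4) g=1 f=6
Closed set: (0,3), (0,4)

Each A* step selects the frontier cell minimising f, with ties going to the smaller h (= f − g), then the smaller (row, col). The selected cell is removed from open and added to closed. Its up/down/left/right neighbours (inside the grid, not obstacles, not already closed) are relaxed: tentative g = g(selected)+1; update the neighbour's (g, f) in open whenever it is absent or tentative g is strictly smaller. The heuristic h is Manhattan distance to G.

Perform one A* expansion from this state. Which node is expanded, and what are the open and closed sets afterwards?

expanded=(0,2); open=[(0,1) g=3 f=6, (0,5) g=1 f=8, (1,2) g=3 f=6, (1,3) g=2 f=6, (1,4) g=1 f=6]; closed=[(0,2), (0,3), (0,4)]

step 1: expand (0,2) (f=6, h=4) → closed; open now [(0,1) g=3 f=6, (0,5) g=1 f=8, (1,2) g=3 f=6, (1,3) g=2 f=6, (1,4) g=1 f=6]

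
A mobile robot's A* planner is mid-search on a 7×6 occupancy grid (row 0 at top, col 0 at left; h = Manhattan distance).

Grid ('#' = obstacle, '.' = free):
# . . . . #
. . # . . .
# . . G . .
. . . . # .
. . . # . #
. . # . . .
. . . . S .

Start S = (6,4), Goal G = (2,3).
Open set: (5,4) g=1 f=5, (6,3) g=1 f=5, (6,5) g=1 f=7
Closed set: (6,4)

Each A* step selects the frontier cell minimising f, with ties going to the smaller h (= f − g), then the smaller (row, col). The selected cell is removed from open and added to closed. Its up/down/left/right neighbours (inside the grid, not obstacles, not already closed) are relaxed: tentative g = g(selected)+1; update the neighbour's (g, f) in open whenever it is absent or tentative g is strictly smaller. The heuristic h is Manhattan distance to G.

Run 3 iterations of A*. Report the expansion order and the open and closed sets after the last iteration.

step 1: expand (5,4) (f=5, h=4) → closed; open now [(4,4) g=2 f=5, (5,3) g=2 f=5, (5,5) g=2 f=7, (6,3) g=1 f=5, (6,5) g=1 f=7]
step 2: expand (4,4) (f=5, h=3) → closed; open now [(5,3) g=2 f=5, (5,5) g=2 f=7, (6,3) g=1 f=5, (6,5) g=1 f=7]
step 3: expand (5,3) (f=5, h=3) → closed; open now [(5,5) g=2 f=7, (6,3) g=1 f=5, (6,5) g=1 f=7]

order=[(5,4) → (4,4) → (5,3)]; open=[(5,5) g=2 f=7, (6,3) g=1 f=5, (6,5) g=1 f=7]; closed=[(4,4), (5,3), (5,4), (6,4)]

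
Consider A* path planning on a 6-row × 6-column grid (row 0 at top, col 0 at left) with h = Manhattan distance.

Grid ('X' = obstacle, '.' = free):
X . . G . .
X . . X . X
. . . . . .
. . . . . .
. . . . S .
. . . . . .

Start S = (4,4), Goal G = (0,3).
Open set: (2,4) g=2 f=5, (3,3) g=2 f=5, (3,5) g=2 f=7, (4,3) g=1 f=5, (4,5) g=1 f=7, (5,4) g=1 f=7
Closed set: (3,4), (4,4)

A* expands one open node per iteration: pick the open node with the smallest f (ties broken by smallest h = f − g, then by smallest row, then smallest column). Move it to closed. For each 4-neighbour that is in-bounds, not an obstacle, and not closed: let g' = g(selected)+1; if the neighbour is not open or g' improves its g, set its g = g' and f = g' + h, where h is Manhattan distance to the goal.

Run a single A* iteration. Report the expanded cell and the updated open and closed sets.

expanded=(2,4); open=[(1,4) g=3 f=5, (2,3) g=3 f=5, (2,5) g=3 f=7, (3,3) g=2 f=5, (3,5) g=2 f=7, (4,3) g=1 f=5, (4,5) g=1 f=7, (5,4) g=1 f=7]; closed=[(2,4), (3,4), (4,4)]

step 1: expand (2,4) (f=5, h=3) → closed; open now [(1,4) g=3 f=5, (2,3) g=3 f=5, (2,5) g=3 f=7, (3,3) g=2 f=5, (3,5) g=2 f=7, (4,3) g=1 f=5, (4,5) g=1 f=7, (5,4) g=1 f=7]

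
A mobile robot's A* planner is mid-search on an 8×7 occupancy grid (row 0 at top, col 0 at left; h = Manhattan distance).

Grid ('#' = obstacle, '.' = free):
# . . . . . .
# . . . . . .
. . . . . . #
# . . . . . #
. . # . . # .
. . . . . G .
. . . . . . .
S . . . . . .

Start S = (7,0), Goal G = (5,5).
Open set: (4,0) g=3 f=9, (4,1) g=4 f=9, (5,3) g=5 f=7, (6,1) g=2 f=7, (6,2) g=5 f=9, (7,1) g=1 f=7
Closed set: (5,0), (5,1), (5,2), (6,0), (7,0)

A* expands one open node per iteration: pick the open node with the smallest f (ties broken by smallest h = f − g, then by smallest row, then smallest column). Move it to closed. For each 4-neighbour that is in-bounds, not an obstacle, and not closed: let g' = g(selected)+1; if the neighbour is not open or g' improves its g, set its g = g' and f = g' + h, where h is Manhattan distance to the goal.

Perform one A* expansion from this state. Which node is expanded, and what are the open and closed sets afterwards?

step 1: expand (5,3) (f=7, h=2) → closed; open now [(4,0) g=3 f=9, (4,1) g=4 f=9, (4,3) g=6 f=9, (5,4) g=6 f=7, (6,1) g=2 f=7, (6,2) g=5 f=9, (6,3) g=6 f=9, (7,1) g=1 f=7]

expanded=(5,3); open=[(4,0) g=3 f=9, (4,1) g=4 f=9, (4,3) g=6 f=9, (5,4) g=6 f=7, (6,1) g=2 f=7, (6,2) g=5 f=9, (6,3) g=6 f=9, (7,1) g=1 f=7]; closed=[(5,0), (5,1), (5,2), (5,3), (6,0), (7,0)]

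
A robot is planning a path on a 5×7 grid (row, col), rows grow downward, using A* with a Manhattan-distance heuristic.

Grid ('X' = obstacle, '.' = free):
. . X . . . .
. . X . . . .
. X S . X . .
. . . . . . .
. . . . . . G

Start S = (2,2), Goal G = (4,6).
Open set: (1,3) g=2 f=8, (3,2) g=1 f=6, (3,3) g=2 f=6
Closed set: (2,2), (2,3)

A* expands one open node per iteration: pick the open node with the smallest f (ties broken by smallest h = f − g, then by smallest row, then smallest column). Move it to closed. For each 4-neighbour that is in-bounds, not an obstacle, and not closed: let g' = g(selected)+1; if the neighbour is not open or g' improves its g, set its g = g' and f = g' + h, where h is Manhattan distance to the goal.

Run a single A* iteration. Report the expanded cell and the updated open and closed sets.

expanded=(3,3); open=[(1,3) g=2 f=8, (3,2) g=1 f=6, (3,4) g=3 f=6, (4,3) g=3 f=6]; closed=[(2,2), (2,3), (3,3)]

step 1: expand (3,3) (f=6, h=4) → closed; open now [(1,3) g=2 f=8, (3,2) g=1 f=6, (3,4) g=3 f=6, (4,3) g=3 f=6]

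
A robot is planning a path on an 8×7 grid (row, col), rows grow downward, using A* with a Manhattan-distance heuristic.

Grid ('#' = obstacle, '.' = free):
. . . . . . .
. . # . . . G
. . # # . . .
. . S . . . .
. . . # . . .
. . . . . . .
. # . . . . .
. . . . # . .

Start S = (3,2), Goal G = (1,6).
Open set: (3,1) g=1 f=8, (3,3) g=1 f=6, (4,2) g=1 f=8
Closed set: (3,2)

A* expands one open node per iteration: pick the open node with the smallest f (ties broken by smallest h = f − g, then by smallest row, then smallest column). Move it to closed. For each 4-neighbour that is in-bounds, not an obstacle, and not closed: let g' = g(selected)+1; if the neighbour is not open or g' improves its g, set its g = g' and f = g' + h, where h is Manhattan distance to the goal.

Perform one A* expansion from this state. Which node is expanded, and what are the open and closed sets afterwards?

expanded=(3,3); open=[(3,1) g=1 f=8, (3,4) g=2 f=6, (4,2) g=1 f=8]; closed=[(3,2), (3,3)]

step 1: expand (3,3) (f=6, h=5) → closed; open now [(3,1) g=1 f=8, (3,4) g=2 f=6, (4,2) g=1 f=8]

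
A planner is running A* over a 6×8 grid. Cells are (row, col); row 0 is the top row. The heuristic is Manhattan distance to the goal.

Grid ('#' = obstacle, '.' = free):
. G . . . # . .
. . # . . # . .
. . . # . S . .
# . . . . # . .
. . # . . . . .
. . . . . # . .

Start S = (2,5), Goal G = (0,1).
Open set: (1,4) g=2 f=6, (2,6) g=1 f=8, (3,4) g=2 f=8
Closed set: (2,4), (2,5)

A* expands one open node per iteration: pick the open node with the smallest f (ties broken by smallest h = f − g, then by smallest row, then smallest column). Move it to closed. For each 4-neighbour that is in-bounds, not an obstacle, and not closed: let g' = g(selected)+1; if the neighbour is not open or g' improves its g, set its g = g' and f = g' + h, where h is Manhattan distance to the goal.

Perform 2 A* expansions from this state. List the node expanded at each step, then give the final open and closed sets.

order=[(1,4) → (0,4)]; open=[(0,3) g=4 f=6, (1,3) g=3 f=6, (2,6) g=1 f=8, (3,4) g=2 f=8]; closed=[(0,4), (1,4), (2,4), (2,5)]

step 1: expand (1,4) (f=6, h=4) → closed; open now [(0,4) g=3 f=6, (1,3) g=3 f=6, (2,6) g=1 f=8, (3,4) g=2 f=8]
step 2: expand (0,4) (f=6, h=3) → closed; open now [(0,3) g=4 f=6, (1,3) g=3 f=6, (2,6) g=1 f=8, (3,4) g=2 f=8]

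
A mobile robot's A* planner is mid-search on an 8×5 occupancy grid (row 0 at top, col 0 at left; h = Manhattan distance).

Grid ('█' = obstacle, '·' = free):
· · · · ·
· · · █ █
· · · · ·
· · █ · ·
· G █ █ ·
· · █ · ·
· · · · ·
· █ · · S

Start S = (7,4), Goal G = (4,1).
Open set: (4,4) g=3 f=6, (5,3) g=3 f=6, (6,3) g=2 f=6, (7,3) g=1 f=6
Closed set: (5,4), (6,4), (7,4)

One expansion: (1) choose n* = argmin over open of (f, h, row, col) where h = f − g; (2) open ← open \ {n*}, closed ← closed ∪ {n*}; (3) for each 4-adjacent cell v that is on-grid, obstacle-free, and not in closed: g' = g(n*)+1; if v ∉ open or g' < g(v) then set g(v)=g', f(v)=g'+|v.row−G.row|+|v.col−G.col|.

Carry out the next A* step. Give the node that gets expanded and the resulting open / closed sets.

step 1: expand (4,4) (f=6, h=3) → closed; open now [(3,4) g=4 f=8, (5,3) g=3 f=6, (6,3) g=2 f=6, (7,3) g=1 f=6]

expanded=(4,4); open=[(3,4) g=4 f=8, (5,3) g=3 f=6, (6,3) g=2 f=6, (7,3) g=1 f=6]; closed=[(4,4), (5,4), (6,4), (7,4)]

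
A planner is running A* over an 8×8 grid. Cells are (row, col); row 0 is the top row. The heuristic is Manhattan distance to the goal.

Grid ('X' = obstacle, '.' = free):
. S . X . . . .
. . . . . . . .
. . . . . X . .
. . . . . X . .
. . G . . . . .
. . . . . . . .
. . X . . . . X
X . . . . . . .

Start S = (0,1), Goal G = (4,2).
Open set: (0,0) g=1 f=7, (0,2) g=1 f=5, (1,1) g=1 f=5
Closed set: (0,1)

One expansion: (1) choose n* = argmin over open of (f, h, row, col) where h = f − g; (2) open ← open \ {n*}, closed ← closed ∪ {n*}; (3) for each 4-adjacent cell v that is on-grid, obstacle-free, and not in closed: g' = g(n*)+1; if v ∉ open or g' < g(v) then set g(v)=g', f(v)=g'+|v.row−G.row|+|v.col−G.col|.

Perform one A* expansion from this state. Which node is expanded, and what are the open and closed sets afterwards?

step 1: expand (0,2) (f=5, h=4) → closed; open now [(0,0) g=1 f=7, (1,1) g=1 f=5, (1,2) g=2 f=5]

expanded=(0,2); open=[(0,0) g=1 f=7, (1,1) g=1 f=5, (1,2) g=2 f=5]; closed=[(0,1), (0,2)]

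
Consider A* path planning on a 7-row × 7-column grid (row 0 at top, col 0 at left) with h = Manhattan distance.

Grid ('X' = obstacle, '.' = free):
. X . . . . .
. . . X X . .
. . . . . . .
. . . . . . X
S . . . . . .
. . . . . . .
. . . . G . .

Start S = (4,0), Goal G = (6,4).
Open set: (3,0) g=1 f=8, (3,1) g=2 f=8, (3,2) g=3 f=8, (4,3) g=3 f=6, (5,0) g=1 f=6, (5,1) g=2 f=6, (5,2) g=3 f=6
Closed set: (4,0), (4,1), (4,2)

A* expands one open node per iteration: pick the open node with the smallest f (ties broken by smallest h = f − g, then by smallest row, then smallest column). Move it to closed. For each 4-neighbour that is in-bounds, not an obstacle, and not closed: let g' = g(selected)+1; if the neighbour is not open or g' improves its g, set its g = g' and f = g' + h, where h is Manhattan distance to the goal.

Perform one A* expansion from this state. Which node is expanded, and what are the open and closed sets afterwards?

expanded=(4,3); open=[(3,0) g=1 f=8, (3,1) g=2 f=8, (3,2) g=3 f=8, (3,3) g=4 f=8, (4,4) g=4 f=6, (5,0) g=1 f=6, (5,1) g=2 f=6, (5,2) g=3 f=6, (5,3) g=4 f=6]; closed=[(4,0), (4,1), (4,2), (4,3)]

step 1: expand (4,3) (f=6, h=3) → closed; open now [(3,0) g=1 f=8, (3,1) g=2 f=8, (3,2) g=3 f=8, (3,3) g=4 f=8, (4,4) g=4 f=6, (5,0) g=1 f=6, (5,1) g=2 f=6, (5,2) g=3 f=6, (5,3) g=4 f=6]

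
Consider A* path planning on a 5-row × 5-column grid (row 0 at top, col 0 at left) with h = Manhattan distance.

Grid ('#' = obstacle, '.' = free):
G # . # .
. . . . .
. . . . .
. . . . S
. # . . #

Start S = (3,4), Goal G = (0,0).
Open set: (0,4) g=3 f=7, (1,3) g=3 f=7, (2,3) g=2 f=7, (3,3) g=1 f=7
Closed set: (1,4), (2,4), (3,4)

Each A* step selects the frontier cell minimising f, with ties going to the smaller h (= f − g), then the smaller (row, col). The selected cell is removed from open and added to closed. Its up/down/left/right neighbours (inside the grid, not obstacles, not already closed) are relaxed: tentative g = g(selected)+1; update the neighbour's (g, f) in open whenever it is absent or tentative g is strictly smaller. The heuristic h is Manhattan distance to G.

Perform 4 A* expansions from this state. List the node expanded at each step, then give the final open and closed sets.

order=[(0,4) → (1,3) → (1,2) → (0,2)]; open=[(1,1) g=5 f=7, (2,2) g=5 f=9, (2,3) g=2 f=7, (3,3) g=1 f=7]; closed=[(0,2), (0,4), (1,2), (1,3), (1,4), (2,4), (3,4)]

step 1: expand (0,4) (f=7, h=4) → closed; open now [(1,3) g=3 f=7, (2,3) g=2 f=7, (3,3) g=1 f=7]
step 2: expand (1,3) (f=7, h=4) → closed; open now [(1,2) g=4 f=7, (2,3) g=2 f=7, (3,3) g=1 f=7]
step 3: expand (1,2) (f=7, h=3) → closed; open now [(0,2) g=5 f=7, (1,1) g=5 f=7, (2,2) g=5 f=9, (2,3) g=2 f=7, (3,3) g=1 f=7]
step 4: expand (0,2) (f=7, h=2) → closed; open now [(1,1) g=5 f=7, (2,2) g=5 f=9, (2,3) g=2 f=7, (3,3) g=1 f=7]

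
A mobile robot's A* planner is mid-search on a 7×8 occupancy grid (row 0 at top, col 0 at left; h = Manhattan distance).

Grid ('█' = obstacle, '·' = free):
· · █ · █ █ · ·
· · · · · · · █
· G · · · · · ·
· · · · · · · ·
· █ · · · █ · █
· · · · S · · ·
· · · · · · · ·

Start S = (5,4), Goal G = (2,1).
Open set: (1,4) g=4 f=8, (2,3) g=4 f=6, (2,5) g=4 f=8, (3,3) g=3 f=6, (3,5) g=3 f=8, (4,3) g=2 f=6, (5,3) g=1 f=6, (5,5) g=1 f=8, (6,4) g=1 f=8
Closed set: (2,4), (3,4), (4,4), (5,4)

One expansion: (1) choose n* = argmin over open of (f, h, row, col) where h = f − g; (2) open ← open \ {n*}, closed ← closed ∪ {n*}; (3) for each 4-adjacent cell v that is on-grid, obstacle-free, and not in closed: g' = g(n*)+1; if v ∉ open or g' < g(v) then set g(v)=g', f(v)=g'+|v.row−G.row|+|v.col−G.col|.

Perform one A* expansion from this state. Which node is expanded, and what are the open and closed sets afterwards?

expanded=(2,3); open=[(1,3) g=5 f=8, (1,4) g=4 f=8, (2,2) g=5 f=6, (2,5) g=4 f=8, (3,3) g=3 f=6, (3,5) g=3 f=8, (4,3) g=2 f=6, (5,3) g=1 f=6, (5,5) g=1 f=8, (6,4) g=1 f=8]; closed=[(2,3), (2,4), (3,4), (4,4), (5,4)]

step 1: expand (2,3) (f=6, h=2) → closed; open now [(1,3) g=5 f=8, (1,4) g=4 f=8, (2,2) g=5 f=6, (2,5) g=4 f=8, (3,3) g=3 f=6, (3,5) g=3 f=8, (4,3) g=2 f=6, (5,3) g=1 f=6, (5,5) g=1 f=8, (6,4) g=1 f=8]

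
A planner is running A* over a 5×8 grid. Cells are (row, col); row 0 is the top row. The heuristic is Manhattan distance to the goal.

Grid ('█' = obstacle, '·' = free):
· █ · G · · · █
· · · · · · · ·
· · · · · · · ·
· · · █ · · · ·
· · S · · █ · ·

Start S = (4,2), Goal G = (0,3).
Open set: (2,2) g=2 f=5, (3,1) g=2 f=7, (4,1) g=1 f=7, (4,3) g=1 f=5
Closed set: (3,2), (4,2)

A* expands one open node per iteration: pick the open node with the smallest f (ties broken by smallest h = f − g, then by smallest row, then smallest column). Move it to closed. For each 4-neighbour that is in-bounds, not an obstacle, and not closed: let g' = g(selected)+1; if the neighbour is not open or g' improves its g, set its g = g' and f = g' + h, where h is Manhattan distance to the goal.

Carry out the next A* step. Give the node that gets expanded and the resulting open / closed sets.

expanded=(2,2); open=[(1,2) g=3 f=5, (2,1) g=3 f=7, (2,3) g=3 f=5, (3,1) g=2 f=7, (4,1) g=1 f=7, (4,3) g=1 f=5]; closed=[(2,2), (3,2), (4,2)]

step 1: expand (2,2) (f=5, h=3) → closed; open now [(1,2) g=3 f=5, (2,1) g=3 f=7, (2,3) g=3 f=5, (3,1) g=2 f=7, (4,1) g=1 f=7, (4,3) g=1 f=5]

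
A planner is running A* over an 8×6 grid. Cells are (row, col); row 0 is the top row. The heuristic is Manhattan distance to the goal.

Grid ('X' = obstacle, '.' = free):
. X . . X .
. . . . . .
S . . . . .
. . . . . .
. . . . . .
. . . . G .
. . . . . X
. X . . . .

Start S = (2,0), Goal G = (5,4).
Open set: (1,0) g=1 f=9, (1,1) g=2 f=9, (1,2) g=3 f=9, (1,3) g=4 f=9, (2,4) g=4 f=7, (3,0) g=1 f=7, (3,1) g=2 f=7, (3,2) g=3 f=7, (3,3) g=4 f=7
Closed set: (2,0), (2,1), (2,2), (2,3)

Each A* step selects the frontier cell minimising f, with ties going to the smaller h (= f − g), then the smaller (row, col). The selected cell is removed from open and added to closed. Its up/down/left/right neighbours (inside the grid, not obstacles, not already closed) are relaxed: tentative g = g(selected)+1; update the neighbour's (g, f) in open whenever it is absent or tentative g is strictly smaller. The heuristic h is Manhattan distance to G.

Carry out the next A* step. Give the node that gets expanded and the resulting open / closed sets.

expanded=(2,4); open=[(1,0) g=1 f=9, (1,1) g=2 f=9, (1,2) g=3 f=9, (1,3) g=4 f=9, (1,4) g=5 f=9, (2,5) g=5 f=9, (3,0) g=1 f=7, (3,1) g=2 f=7, (3,2) g=3 f=7, (3,3) g=4 f=7, (3,4) g=5 f=7]; closed=[(2,0), (2,1), (2,2), (2,3), (2,4)]

step 1: expand (2,4) (f=7, h=3) → closed; open now [(1,0) g=1 f=9, (1,1) g=2 f=9, (1,2) g=3 f=9, (1,3) g=4 f=9, (1,4) g=5 f=9, (2,5) g=5 f=9, (3,0) g=1 f=7, (3,1) g=2 f=7, (3,2) g=3 f=7, (3,3) g=4 f=7, (3,4) g=5 f=7]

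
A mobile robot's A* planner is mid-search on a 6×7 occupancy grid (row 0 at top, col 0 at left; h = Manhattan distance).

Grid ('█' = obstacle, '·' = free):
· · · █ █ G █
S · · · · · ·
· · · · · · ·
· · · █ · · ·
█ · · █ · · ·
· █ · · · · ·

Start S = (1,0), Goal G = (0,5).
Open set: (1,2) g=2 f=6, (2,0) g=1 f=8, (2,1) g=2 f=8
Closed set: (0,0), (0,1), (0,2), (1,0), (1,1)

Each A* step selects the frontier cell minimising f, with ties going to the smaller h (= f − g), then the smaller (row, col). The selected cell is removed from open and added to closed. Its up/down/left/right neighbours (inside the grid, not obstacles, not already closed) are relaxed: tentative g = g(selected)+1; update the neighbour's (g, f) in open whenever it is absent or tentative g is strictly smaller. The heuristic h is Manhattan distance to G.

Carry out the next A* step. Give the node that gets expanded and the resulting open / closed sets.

step 1: expand (1,2) (f=6, h=4) → closed; open now [(1,3) g=3 f=6, (2,0) g=1 f=8, (2,1) g=2 f=8, (2,2) g=3 f=8]

expanded=(1,2); open=[(1,3) g=3 f=6, (2,0) g=1 f=8, (2,1) g=2 f=8, (2,2) g=3 f=8]; closed=[(0,0), (0,1), (0,2), (1,0), (1,1), (1,2)]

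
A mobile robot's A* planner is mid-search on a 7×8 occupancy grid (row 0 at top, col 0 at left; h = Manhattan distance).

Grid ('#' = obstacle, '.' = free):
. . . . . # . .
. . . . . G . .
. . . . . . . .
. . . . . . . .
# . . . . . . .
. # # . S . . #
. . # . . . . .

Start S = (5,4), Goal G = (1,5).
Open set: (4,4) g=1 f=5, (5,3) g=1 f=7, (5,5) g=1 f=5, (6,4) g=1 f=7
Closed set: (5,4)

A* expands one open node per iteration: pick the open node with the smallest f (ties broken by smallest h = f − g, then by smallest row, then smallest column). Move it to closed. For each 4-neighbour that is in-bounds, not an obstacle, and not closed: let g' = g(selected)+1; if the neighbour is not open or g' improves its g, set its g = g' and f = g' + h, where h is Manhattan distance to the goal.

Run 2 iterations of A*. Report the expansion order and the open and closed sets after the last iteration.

step 1: expand (4,4) (f=5, h=4) → closed; open now [(3,4) g=2 f=5, (4,3) g=2 f=7, (4,5) g=2 f=5, (5,3) g=1 f=7, (5,5) g=1 f=5, (6,4) g=1 f=7]
step 2: expand (3,4) (f=5, h=3) → closed; open now [(2,4) g=3 f=5, (3,3) g=3 f=7, (3,5) g=3 f=5, (4,3) g=2 f=7, (4,5) g=2 f=5, (5,3) g=1 f=7, (5,5) g=1 f=5, (6,4) g=1 f=7]

order=[(4,4) → (3,4)]; open=[(2,4) g=3 f=5, (3,3) g=3 f=7, (3,5) g=3 f=5, (4,3) g=2 f=7, (4,5) g=2 f=5, (5,3) g=1 f=7, (5,5) g=1 f=5, (6,4) g=1 f=7]; closed=[(3,4), (4,4), (5,4)]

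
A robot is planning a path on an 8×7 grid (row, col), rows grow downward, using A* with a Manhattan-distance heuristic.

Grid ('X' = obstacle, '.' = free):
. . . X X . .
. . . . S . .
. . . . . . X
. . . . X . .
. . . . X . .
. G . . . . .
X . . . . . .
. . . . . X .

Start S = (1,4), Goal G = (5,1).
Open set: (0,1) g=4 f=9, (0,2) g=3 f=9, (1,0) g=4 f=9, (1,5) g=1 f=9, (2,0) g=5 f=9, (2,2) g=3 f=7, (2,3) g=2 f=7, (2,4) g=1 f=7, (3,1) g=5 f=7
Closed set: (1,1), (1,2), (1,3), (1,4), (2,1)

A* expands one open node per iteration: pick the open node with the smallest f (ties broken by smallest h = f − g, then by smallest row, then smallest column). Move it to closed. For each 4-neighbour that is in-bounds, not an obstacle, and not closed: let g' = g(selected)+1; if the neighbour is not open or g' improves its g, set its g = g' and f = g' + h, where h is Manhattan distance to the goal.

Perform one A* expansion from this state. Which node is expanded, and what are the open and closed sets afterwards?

step 1: expand (3,1) (f=7, h=2) → closed; open now [(0,1) g=4 f=9, (0,2) g=3 f=9, (1,0) g=4 f=9, (1,5) g=1 f=9, (2,0) g=5 f=9, (2,2) g=3 f=7, (2,3) g=2 f=7, (2,4) g=1 f=7, (3,0) g=6 f=9, (3,2) g=6 f=9, (4,1) g=6 f=7]

expanded=(3,1); open=[(0,1) g=4 f=9, (0,2) g=3 f=9, (1,0) g=4 f=9, (1,5) g=1 f=9, (2,0) g=5 f=9, (2,2) g=3 f=7, (2,3) g=2 f=7, (2,4) g=1 f=7, (3,0) g=6 f=9, (3,2) g=6 f=9, (4,1) g=6 f=7]; closed=[(1,1), (1,2), (1,3), (1,4), (2,1), (3,1)]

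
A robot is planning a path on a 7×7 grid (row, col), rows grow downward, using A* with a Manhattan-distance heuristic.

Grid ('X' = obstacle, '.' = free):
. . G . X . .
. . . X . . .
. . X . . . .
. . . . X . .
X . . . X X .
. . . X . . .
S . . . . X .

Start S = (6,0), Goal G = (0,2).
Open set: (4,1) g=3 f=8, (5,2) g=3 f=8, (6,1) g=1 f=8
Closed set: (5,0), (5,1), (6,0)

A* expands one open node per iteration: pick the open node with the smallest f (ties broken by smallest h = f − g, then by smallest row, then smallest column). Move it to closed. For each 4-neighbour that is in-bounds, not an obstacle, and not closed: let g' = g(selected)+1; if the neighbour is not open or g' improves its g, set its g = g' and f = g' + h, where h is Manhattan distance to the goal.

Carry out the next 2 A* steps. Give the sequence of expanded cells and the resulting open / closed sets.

step 1: expand (4,1) (f=8, h=5) → closed; open now [(3,1) g=4 f=8, (4,2) g=4 f=8, (5,2) g=3 f=8, (6,1) g=1 f=8]
step 2: expand (3,1) (f=8, h=4) → closed; open now [(2,1) g=5 f=8, (3,0) g=5 f=10, (3,2) g=5 f=8, (4,2) g=4 f=8, (5,2) g=3 f=8, (6,1) g=1 f=8]

order=[(4,1) → (3,1)]; open=[(2,1) g=5 f=8, (3,0) g=5 f=10, (3,2) g=5 f=8, (4,2) g=4 f=8, (5,2) g=3 f=8, (6,1) g=1 f=8]; closed=[(3,1), (4,1), (5,0), (5,1), (6,0)]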